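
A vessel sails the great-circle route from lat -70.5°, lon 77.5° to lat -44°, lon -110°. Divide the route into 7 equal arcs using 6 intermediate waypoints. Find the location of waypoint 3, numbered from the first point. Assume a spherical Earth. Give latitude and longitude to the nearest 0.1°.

From cos δ = sin φ₁ sin φ₂ + cos φ₁ cos φ₂ cos Δλ, the central angle is δ ≈ 1.141 rad (65.4°).
Interpolate at f = 3/7 with slerp weights a = sin((1−f)δ)/sin δ ≈ 0.667, b = sin(fδ)/sin δ ≈ 0.517.
p = a·p₁ + b·p₂ ≈ (-0.079, -0.132, -0.988); φ = arcsin(p_z) ≈ -81.17°, λ = atan2(p_y, p_x) ≈ -120.92°.

≈ lat -81.2°, lon -120.9°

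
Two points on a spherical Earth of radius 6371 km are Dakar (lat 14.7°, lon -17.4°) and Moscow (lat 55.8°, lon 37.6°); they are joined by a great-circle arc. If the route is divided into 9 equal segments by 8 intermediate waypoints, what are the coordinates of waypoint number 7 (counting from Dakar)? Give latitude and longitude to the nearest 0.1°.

The haversine formula gives a central angle δ ≈ 1.022 rad (58.6°) between the endpoints.
Interpolate at f = 7/9 with slerp weights a = sin((1−f)δ)/sin δ ≈ 0.264, b = sin(fδ)/sin δ ≈ 0.837.
p = a·p₁ + b·p₂ ≈ (0.616, 0.211, 0.759); φ = arcsin(p_z) ≈ 49.37°, λ = atan2(p_y, p_x) ≈ 18.87°.

≈ lat 49.4°, lon 18.9°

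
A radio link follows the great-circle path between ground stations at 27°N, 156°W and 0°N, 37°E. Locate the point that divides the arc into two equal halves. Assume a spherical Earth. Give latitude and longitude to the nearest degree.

Write both endpoints as unit vectors p₁, p₂ with components (cos φ cos λ, cos φ sin λ, sin φ).
The central angle between the endpoints is δ = arccos(p₁·p₂) ≈ 2.622 rad (150.2°).
Interpolate at f = 1/2 with slerp weights a = sin((1−f)δ)/sin δ ≈ 1.948, b = sin(fδ)/sin δ ≈ 1.948.
p = a·p₁ + b·p₂ ≈ (-0.030, 0.466, 0.884); φ = arcsin(p_z) ≈ 62.15°, λ = atan2(p_y, p_x) ≈ 93.67°.

≈ 62°N, 94°E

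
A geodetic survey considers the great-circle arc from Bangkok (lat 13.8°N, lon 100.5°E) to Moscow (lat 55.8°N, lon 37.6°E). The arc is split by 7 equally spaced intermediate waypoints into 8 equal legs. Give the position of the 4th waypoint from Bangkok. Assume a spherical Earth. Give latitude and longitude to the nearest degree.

Write both endpoints as unit vectors p₁, p₂ with components (cos φ cos λ, cos φ sin λ, sin φ).
The central angle between the endpoints is δ = arccos(p₁·p₂) ≈ 1.109 rad (63.5°).
Interpolate at f = 4/8 with slerp weights a = sin((1−f)δ)/sin δ ≈ 0.588, b = sin(fδ)/sin δ ≈ 0.588.
p = a·p₁ + b·p₂ ≈ (0.158, 0.763, 0.627); φ = arcsin(p_z) ≈ 38.80°, λ = atan2(p_y, p_x) ≈ 78.32°.

≈ lat 39°N, lon 78°E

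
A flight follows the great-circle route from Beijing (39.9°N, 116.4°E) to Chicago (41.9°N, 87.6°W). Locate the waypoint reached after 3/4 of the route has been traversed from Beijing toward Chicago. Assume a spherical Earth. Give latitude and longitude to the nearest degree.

≈ 64°N, 104°W

Write both endpoints as unit vectors p₁, p₂ with components (cos φ cos λ, cos φ sin λ, sin φ).
The central angle between the endpoints is δ = arccos(p₁·p₂) ≈ 1.664 rad (95.4°).
Interpolate at f = 3/4 with slerp weights a = sin((1−f)δ)/sin δ ≈ 0.406, b = sin(fδ)/sin δ ≈ 0.953.
p = a·p₁ + b·p₂ ≈ (-0.109, -0.429, 0.897); φ = arcsin(p_z) ≈ 63.70°, λ = atan2(p_y, p_x) ≈ -104.21°.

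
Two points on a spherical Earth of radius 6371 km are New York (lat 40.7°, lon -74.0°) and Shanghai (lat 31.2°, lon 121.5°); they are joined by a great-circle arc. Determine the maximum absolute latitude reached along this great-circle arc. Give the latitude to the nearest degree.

The great circle lies in the plane with unit normal n̂ = (p₁ × p₂)/|p₁ × p₂|.
Here n̂_z ≈ -0.181; the vertex latitude is φ_max = arccos|n̂_z| ≈ 79.6°.
Check via Clairaut: cos φ_max = |cos φ₁| · sin C = cos(40.7°)·sin(13.8°) ≈ 0.181, again giving ≈ 79.6°.

≈ 80°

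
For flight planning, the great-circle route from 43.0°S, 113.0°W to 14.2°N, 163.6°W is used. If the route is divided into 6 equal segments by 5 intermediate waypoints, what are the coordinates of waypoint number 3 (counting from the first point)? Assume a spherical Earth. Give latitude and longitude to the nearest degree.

From cos δ = sin φ₁ sin φ₂ + cos φ₁ cos φ₂ cos Δλ, the central angle is δ ≈ 1.284 rad (73.6°).
Interpolate at f = 3/6 with slerp weights a = sin((1−f)δ)/sin δ ≈ 0.624, b = sin(fδ)/sin δ ≈ 0.624.
p = a·p₁ + b·p₂ ≈ (-0.759, -0.591, -0.273); φ = arcsin(p_z) ≈ -15.82°, λ = atan2(p_y, p_x) ≈ -142.09°.

≈ 16°S, 142°W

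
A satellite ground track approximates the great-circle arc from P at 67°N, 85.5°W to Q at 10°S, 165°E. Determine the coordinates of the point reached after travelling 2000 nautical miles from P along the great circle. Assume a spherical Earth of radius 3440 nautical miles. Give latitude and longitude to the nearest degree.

≈ 55°N, 155°W

Convert each endpoint to a unit vector on the sphere (x = cos φ cos λ, y = cos φ sin λ, z = sin φ).
The central angle between the endpoints is δ = arccos(p₁·p₂) ≈ 1.863 rad (106.8°). The total great-circle distance is δ·R ≈ 1.863 × 3440 ≈ 6410 nmi, so the target fraction is f = 2000/6410 ≈ 0.312.
Interpolate at f ≈ 0.312 with slerp weights a = sin((1−f)δ)/sin δ ≈ 1.001, b = sin(fδ)/sin δ ≈ 0.574.
p = a·p₁ + b·p₂ ≈ (-0.515, -0.244, 0.822); φ = arcsin(p_z) ≈ 55.27°, λ = atan2(p_y, p_x) ≈ -154.67°.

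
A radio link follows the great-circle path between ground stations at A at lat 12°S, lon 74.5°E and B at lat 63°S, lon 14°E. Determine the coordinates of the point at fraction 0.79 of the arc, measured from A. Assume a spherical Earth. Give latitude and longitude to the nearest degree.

Convert each endpoint to a unit vector on the sphere (x = cos φ cos λ, y = cos φ sin λ, z = sin φ).
The central angle between the endpoints is δ = arccos(p₁·p₂) ≈ 1.155 rad (66.2°).
Interpolate at f = 0.79 with slerp weights a = sin((1−f)δ)/sin δ ≈ 0.263, b = sin(fδ)/sin δ ≈ 0.865.
p = a·p₁ + b·p₂ ≈ (0.450, 0.342, -0.825); φ = arcsin(p_z) ≈ -55.59°, λ = atan2(p_y, p_x) ≈ 37.30°.

≈ lat 56°S, lon 37°E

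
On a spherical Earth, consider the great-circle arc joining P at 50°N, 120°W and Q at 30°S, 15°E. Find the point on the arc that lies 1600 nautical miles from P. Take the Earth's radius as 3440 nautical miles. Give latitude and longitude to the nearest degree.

The haversine formula gives a central angle δ ≈ 2.460 rad (141.0°) between the endpoints. The total great-circle distance is δ·R ≈ 2.460 × 3440 ≈ 8463 nmi, so the target fraction is f = 1600/8463 ≈ 0.189.
Interpolate at f ≈ 0.189 with slerp weights a = sin((1−f)δ)/sin δ ≈ 1.447, b = sin(fδ)/sin δ ≈ 0.712.
p = a·p₁ + b·p₂ ≈ (0.131, -0.646, 0.752); φ = arcsin(p_z) ≈ 48.79°, λ = atan2(p_y, p_x) ≈ -78.56°.

≈ 49°N, 79°W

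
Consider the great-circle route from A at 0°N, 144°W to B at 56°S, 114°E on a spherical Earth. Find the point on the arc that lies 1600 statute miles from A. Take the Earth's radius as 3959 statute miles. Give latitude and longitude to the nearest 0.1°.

≈ 19.2°S, 157.3°W

Write both endpoints as unit vectors p₁, p₂ with components (cos φ cos λ, cos φ sin λ, sin φ).
The central angle between the endpoints is δ = arccos(p₁·p₂) ≈ 1.687 rad (96.7°). The total great-circle distance is δ·R ≈ 1.687 × 3959 ≈ 6680 mi, so the target fraction is f = 1600/6680 ≈ 0.240.
Interpolate at f ≈ 0.240 with slerp weights a = sin((1−f)δ)/sin δ ≈ 0.965, b = sin(fδ)/sin δ ≈ 0.396.
p = a·p₁ + b·p₂ ≈ (-0.871, -0.365, -0.328); φ = arcsin(p_z) ≈ -19.16°, λ = atan2(p_y, p_x) ≈ -157.25°.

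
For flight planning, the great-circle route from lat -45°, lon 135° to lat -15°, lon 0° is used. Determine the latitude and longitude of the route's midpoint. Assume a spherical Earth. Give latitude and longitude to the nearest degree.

≈ lat -55°, lon 47°

The haversine formula gives a central angle δ ≈ 1.875 rad (107.5°) between the endpoints.
Interpolate at f = 1/2 with slerp weights a = sin((1−f)δ)/sin δ ≈ 0.845, b = sin(fδ)/sin δ ≈ 0.845.
p = a·p₁ + b·p₂ ≈ (0.394, 0.423, -0.816); φ = arcsin(p_z) ≈ -54.72°, λ = atan2(p_y, p_x) ≈ 47.02°.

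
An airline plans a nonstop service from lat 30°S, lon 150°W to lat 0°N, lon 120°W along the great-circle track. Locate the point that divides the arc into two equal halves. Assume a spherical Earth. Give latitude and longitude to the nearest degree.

≈ lat 16°S, lon 134°W

Write both endpoints as unit vectors p₁, p₂ with components (cos φ cos λ, cos φ sin λ, sin φ).
The central angle between the endpoints is δ = arccos(p₁·p₂) ≈ 0.723 rad (41.4°).
Interpolate at f = 1/2 with slerp weights a = sin((1−f)δ)/sin δ ≈ 0.535, b = sin(fδ)/sin δ ≈ 0.535.
p = a·p₁ + b·p₂ ≈ (-0.668, -0.694, -0.267); φ = arcsin(p_z) ≈ -15.50°, λ = atan2(p_y, p_x) ≈ -133.90°.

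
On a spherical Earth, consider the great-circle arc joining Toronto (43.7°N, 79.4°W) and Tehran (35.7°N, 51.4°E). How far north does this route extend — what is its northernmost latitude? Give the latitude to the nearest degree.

The great circle lies in the plane with unit normal n̂ = (p₁ × p₂)/|p₁ × p₂|.
Here n̂_z ≈ +0.445; the vertex latitude is φ_max = arccos|n̂_z| ≈ 63.6°.
Check via Clairaut: cos φ_max = |cos φ₁| · sin C = cos(43.7°)·sin(37.9°) ≈ 0.445, again giving ≈ 63.6°.

≈ 64°N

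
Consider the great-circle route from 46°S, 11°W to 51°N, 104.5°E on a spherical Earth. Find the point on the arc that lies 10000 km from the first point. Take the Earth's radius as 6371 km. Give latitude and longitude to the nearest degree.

≈ 21°N, 55°E

Convert each endpoint to a unit vector on the sphere (x = cos φ cos λ, y = cos φ sin λ, z = sin φ).
The central angle between the endpoints is δ = arccos(p₁·p₂) ≈ 2.415 rad (138.4°). The total great-circle distance is δ·R ≈ 2.415 × 6371 ≈ 15384 km, so the target fraction is f = 10000/15384 ≈ 0.650.
Interpolate at f ≈ 0.650 with slerp weights a = sin((1−f)δ)/sin δ ≈ 1.126, b = sin(fδ)/sin δ ≈ 1.505.
p = a·p₁ + b·p₂ ≈ (0.530, 0.768, 0.360); φ = arcsin(p_z) ≈ 21.08°, λ = atan2(p_y, p_x) ≈ 55.36°.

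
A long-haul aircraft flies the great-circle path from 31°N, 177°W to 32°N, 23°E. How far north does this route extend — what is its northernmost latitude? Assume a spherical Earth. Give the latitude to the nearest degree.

The great circle lies in the plane with unit normal n̂ = (p₁ × p₂)/|p₁ × p₂|.
Here n̂_z ≈ -0.273; the vertex latitude is φ_max = arccos|n̂_z| ≈ 74.2°.
Check via Clairaut: cos φ_max = |cos φ₁| · sin C = cos(31.0°)·sin(18.5°) ≈ 0.273, again giving ≈ 74.2°.

≈ 74°N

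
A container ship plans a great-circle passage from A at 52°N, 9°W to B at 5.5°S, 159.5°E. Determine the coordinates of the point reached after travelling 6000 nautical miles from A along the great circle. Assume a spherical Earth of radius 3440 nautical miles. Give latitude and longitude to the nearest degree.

Write both endpoints as unit vectors p₁, p₂ with components (cos φ cos λ, cos φ sin λ, sin φ).
The central angle between the endpoints is δ = arccos(p₁·p₂) ≈ 2.313 rad (132.5°). The total great-circle distance is δ·R ≈ 2.313 × 3440 ≈ 7957 nmi, so the target fraction is f = 6000/7957 ≈ 0.754.
Interpolate at f ≈ 0.754 with slerp weights a = sin((1−f)δ)/sin δ ≈ 0.731, b = sin(fδ)/sin δ ≈ 1.337.
p = a·p₁ + b·p₂ ≈ (-0.802, 0.396, 0.448); φ = arcsin(p_z) ≈ 26.62°, λ = atan2(p_y, p_x) ≈ 153.74°.

≈ 27°N, 154°E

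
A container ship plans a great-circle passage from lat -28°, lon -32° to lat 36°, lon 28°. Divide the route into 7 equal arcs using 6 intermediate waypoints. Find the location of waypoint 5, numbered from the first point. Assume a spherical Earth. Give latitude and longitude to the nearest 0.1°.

Convert each endpoint to a unit vector on the sphere (x = cos φ cos λ, y = cos φ sin λ, z = sin φ).
The central angle between the endpoints is δ = arccos(p₁·p₂) ≈ 1.489 rad (85.3°).
Interpolate at f = 5/7 with slerp weights a = sin((1−f)δ)/sin δ ≈ 0.414, b = sin(fδ)/sin δ ≈ 0.877.
p = a·p₁ + b·p₂ ≈ (0.937, 0.139, 0.321); φ = arcsin(p_z) ≈ 18.73°, λ = atan2(p_y, p_x) ≈ 8.46°.

≈ lat 18.7°, lon 8.5°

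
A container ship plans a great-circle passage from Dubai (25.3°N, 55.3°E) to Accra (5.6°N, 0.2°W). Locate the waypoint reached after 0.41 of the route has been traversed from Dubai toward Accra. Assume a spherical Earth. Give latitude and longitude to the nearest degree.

The haversine formula gives a central angle δ ≈ 0.987 rad (56.5°) between the endpoints.
Interpolate at f = 0.41 with slerp weights a = sin((1−f)δ)/sin δ ≈ 0.659, b = sin(fδ)/sin δ ≈ 0.472.
p = a·p₁ + b·p₂ ≈ (0.809, 0.488, 0.328); φ = arcsin(p_z) ≈ 19.13°, λ = atan2(p_y, p_x) ≈ 31.12°.

≈ 19°N, 31°E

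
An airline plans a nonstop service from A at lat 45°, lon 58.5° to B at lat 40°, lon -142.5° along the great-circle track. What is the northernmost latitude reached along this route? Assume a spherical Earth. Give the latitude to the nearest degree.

≈ 79°

The great circle lies in the plane with unit normal n̂ = (p₁ × p₂)/|p₁ × p₂|.
Here n̂_z ≈ +0.194; the vertex latitude is φ_max = arccos|n̂_z| ≈ 78.8°.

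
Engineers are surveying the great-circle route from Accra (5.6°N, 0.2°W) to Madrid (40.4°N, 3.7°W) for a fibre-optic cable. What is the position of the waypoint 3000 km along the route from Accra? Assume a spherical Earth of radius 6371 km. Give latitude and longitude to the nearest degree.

The haversine formula gives a central angle δ ≈ 0.610 rad (34.9°) between the endpoints. The total great-circle distance is δ·R ≈ 0.610 × 6371 ≈ 3885 km, so the target fraction is f = 3000/3885 ≈ 0.772.
Interpolate at f ≈ 0.772 with slerp weights a = sin((1−f)δ)/sin δ ≈ 0.242, b = sin(fδ)/sin δ ≈ 0.792.
p = a·p₁ + b·p₂ ≈ (0.843, -0.040, 0.537); φ = arcsin(p_z) ≈ 32.48°, λ = atan2(p_y, p_x) ≈ -2.70°.

≈ 32°N, 3°W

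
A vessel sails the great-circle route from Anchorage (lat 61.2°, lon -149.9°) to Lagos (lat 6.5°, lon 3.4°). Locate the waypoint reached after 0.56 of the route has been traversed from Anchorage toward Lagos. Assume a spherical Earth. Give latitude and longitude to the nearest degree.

From cos δ = sin φ₁ sin φ₂ + cos φ₁ cos φ₂ cos Δλ, the central angle is δ ≈ 1.905 rad (109.2°).
Interpolate at f = 0.56 with slerp weights a = sin((1−f)δ)/sin δ ≈ 0.787, b = sin(fδ)/sin δ ≈ 0.927.
p = a·p₁ + b·p₂ ≈ (0.592, -0.136, 0.795); φ = arcsin(p_z) ≈ 52.64°, λ = atan2(p_y, p_x) ≈ -12.91°.

≈ lat 53°, lon -13°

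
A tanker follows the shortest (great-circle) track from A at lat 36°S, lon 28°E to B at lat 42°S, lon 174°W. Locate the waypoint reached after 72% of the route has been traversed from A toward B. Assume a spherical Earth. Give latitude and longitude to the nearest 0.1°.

≈ lat 67.2°S, lon 164.2°E

Convert each endpoint to a unit vector on the sphere (x = cos φ cos λ, y = cos φ sin λ, z = sin φ).
The central angle between the endpoints is δ = arccos(p₁·p₂) ≈ 1.736 rad (99.4°).
Interpolate at f = 0.72 with slerp weights a = sin((1−f)δ)/sin δ ≈ 0.474, b = sin(fδ)/sin δ ≈ 0.962.
p = a·p₁ + b·p₂ ≈ (-0.373, 0.105, -0.922); φ = arcsin(p_z) ≈ -67.22°, λ = atan2(p_y, p_x) ≈ 164.25°.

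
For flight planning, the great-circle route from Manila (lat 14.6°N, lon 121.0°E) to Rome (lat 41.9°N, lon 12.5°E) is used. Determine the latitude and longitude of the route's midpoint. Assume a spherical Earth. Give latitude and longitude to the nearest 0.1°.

Convert each endpoint to a unit vector on the sphere (x = cos φ cos λ, y = cos φ sin λ, z = sin φ).
The central angle between the endpoints is δ = arccos(p₁·p₂) ≈ 1.631 rad (93.5°).
Interpolate at f = 1/2 with slerp weights a = sin((1−f)δ)/sin δ ≈ 0.729, b = sin(fδ)/sin δ ≈ 0.729.
p = a·p₁ + b·p₂ ≈ (0.166, 0.723, 0.671); φ = arcsin(p_z) ≈ 42.14°, λ = atan2(p_y, p_x) ≈ 77.02°.

≈ lat 42.1°N, lon 77.0°E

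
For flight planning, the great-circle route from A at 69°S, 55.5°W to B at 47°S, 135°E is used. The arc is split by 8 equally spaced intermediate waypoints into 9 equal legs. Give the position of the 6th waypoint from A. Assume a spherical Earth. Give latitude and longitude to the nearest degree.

Write both endpoints as unit vectors p₁, p₂ with components (cos φ cos λ, cos φ sin λ, sin φ).
The central angle between the endpoints is δ = arccos(p₁·p₂) ≈ 1.112 rad (63.7°).
Interpolate at f = 6/9 with slerp weights a = sin((1−f)δ)/sin δ ≈ 0.404, b = sin(fδ)/sin δ ≈ 0.753.
p = a·p₁ + b·p₂ ≈ (-0.281, 0.244, -0.928); φ = arcsin(p_z) ≈ -68.15°, λ = atan2(p_y, p_x) ≈ 139.07°.

≈ 68°S, 139°E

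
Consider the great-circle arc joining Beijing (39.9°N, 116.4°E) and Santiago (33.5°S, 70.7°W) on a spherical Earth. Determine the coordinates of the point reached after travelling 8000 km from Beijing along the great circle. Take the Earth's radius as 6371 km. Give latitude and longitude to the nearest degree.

From cos δ = sin φ₁ sin φ₂ + cos φ₁ cos φ₂ cos Δλ, the central angle is δ ≈ 2.992 rad (171.4°). The total great-circle distance is δ·R ≈ 2.992 × 6371 ≈ 19063 km, so the target fraction is f = 8000/19063 ≈ 0.420.
Interpolate at f ≈ 0.420 with slerp weights a = sin((1−f)δ)/sin δ ≈ 6.627, b = sin(fδ)/sin δ ≈ 6.388.
p = a·p₁ + b·p₂ ≈ (-0.500, -0.474, 0.725); φ = arcsin(p_z) ≈ 46.47°, λ = atan2(p_y, p_x) ≈ -136.53°.

≈ (46°N, 137°W)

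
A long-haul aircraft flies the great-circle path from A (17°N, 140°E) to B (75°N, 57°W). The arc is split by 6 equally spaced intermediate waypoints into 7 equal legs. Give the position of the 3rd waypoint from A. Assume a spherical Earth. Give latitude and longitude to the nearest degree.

≈ (54°N, 145°E)

Convert each endpoint to a unit vector on the sphere (x = cos φ cos λ, y = cos φ sin λ, z = sin φ).
The central angle between the endpoints is δ = arccos(p₁·p₂) ≈ 1.525 rad (87.4°).
Interpolate at f = 3/7 with slerp weights a = sin((1−f)δ)/sin δ ≈ 0.766, b = sin(fδ)/sin δ ≈ 0.609.
p = a·p₁ + b·p₂ ≈ (-0.475, 0.339, 0.812); φ = arcsin(p_z) ≈ 54.28°, λ = atan2(p_y, p_x) ≈ 144.53°.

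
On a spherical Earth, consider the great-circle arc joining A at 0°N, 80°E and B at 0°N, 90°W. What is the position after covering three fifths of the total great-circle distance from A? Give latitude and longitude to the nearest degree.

Convert each endpoint to a unit vector on the sphere (x = cos φ cos λ, y = cos φ sin λ, z = sin φ).
The central angle between the endpoints is δ = arccos(p₁·p₂) ≈ 2.967 rad (170.0°).
Interpolate at f = 3/5 with slerp weights a = sin((1−f)δ)/sin δ ≈ 5.339, b = sin(fδ)/sin δ ≈ 5.633.
p = a·p₁ + b·p₂ ≈ (0.927, -0.375, 0.000); φ = arcsin(p_z) ≈ 0.00°, λ = atan2(p_y, p_x) ≈ -22.00°.

≈ 0°N, 22°W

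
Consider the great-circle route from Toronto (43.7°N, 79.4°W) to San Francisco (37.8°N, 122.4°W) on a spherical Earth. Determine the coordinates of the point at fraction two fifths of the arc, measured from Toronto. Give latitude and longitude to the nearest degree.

Write both endpoints as unit vectors p₁, p₂ with components (cos φ cos λ, cos φ sin λ, sin φ).
The central angle between the endpoints is δ = arccos(p₁·p₂) ≈ 0.571 rad (32.7°).
Interpolate at f = 2/5 with slerp weights a = sin((1−f)δ)/sin δ ≈ 0.622, b = sin(fδ)/sin δ ≈ 0.419.
p = a·p₁ + b·p₂ ≈ (-0.095, -0.721, 0.686); φ = arcsin(p_z) ≈ 43.33°, λ = atan2(p_y, p_x) ≈ -97.48°.

≈ 43°N, 97°W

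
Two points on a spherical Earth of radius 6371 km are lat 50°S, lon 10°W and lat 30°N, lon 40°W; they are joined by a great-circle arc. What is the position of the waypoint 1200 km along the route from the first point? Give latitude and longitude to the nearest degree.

≈ lat 40°S, lon 16°W

Convert each endpoint to a unit vector on the sphere (x = cos φ cos λ, y = cos φ sin λ, z = sin φ).
The central angle between the endpoints is δ = arccos(p₁·p₂) ≈ 1.472 rad (84.3°). The total great-circle distance is δ·R ≈ 1.472 × 6371 ≈ 9375 km, so the target fraction is f = 1200/9375 ≈ 0.128.
Interpolate at f ≈ 0.128 with slerp weights a = sin((1−f)δ)/sin δ ≈ 0.964, b = sin(fδ)/sin δ ≈ 0.188.
p = a·p₁ + b·p₂ ≈ (0.735, -0.212, -0.644); φ = arcsin(p_z) ≈ -40.10°, λ = atan2(p_y, p_x) ≈ -16.11°.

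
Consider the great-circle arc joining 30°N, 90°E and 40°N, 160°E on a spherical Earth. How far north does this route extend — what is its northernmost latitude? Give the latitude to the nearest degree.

The great circle lies in the plane with unit normal n̂ = (p₁ × p₂)/|p₁ × p₂|.
Here n̂_z ≈ +0.745; the vertex latitude is φ_max = arccos|n̂_z| ≈ 41.8°.
Check via Clairaut: cos φ_max = |cos φ₁| · sin C = cos(30.0°)·sin(59.4°) ≈ 0.745, again giving ≈ 41.8°.

≈ 42°N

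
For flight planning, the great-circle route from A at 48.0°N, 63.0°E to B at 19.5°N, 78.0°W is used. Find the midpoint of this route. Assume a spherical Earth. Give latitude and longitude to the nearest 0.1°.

Write both endpoints as unit vectors p₁, p₂ with components (cos φ cos λ, cos φ sin λ, sin φ).
The central angle between the endpoints is δ = arccos(p₁·p₂) ≈ 1.815 rad (104.0°).
Interpolate at f = 1/2 with slerp weights a = sin((1−f)δ)/sin δ ≈ 0.812, b = sin(fδ)/sin δ ≈ 0.812.
p = a·p₁ + b·p₂ ≈ (0.406, -0.265, 0.875); φ = arcsin(p_z) ≈ 61.01°, λ = atan2(p_y, p_x) ≈ -33.10°.

≈ 61.0°N, 33.1°W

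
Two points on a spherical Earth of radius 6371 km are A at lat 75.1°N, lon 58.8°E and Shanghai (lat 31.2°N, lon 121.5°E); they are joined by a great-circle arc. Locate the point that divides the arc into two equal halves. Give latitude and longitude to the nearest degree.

≈ lat 56°N, lon 108°E

Convert each endpoint to a unit vector on the sphere (x = cos φ cos λ, y = cos φ sin λ, z = sin φ).
The central angle between the endpoints is δ = arccos(p₁·p₂) ≈ 0.925 rad (53.0°).
Interpolate at f = 1/2 with slerp weights a = sin((1−f)δ)/sin δ ≈ 0.559, b = sin(fδ)/sin δ ≈ 0.559.
p = a·p₁ + b·p₂ ≈ (-0.175, 0.530, 0.829); φ = arcsin(p_z) ≈ 56.04°, λ = atan2(p_y, p_x) ≈ 108.29°.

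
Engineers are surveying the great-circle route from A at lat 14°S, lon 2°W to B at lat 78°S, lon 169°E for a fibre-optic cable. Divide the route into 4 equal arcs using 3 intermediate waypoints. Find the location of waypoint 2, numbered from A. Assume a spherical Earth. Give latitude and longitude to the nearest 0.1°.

≈ lat 57.9°S, lon 0.4°E

Write both endpoints as unit vectors p₁, p₂ with components (cos φ cos λ, cos φ sin λ, sin φ).
The central angle between the endpoints is δ = arccos(p₁·p₂) ≈ 1.533 rad (87.9°).
Interpolate at f = 2/4 with slerp weights a = sin((1−f)δ)/sin δ ≈ 0.694, b = sin(fδ)/sin δ ≈ 0.694.
p = a·p₁ + b·p₂ ≈ (0.532, 0.004, -0.847); φ = arcsin(p_z) ≈ -57.89°, λ = atan2(p_y, p_x) ≈ 0.43°.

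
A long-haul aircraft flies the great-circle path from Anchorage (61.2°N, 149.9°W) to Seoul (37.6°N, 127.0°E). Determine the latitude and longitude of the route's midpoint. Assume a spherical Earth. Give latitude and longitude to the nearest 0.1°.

Convert each endpoint to a unit vector on the sphere (x = cos φ cos λ, y = cos φ sin λ, z = sin φ).
The central angle between the endpoints is δ = arccos(p₁·p₂) ≈ 0.951 rad (54.5°).
Interpolate at f = 1/2 with slerp weights a = sin((1−f)δ)/sin δ ≈ 0.562, b = sin(fδ)/sin δ ≈ 0.562.
p = a·p₁ + b·p₂ ≈ (-0.503, 0.220, 0.836); φ = arcsin(p_z) ≈ 56.73°, λ = atan2(p_y, p_x) ≈ 156.36°.

≈ (56.7°N, 156.4°E)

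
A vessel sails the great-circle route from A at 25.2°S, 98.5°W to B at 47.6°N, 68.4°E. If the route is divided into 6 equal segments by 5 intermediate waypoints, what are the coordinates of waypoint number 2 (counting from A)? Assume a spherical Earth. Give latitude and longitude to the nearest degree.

≈ 23°N, 80°W

Convert each endpoint to a unit vector on the sphere (x = cos φ cos λ, y = cos φ sin λ, z = sin φ).
The central angle between the endpoints is δ = arccos(p₁·p₂) ≈ 2.711 rad (155.3°).
Interpolate at f = 2/6 with slerp weights a = sin((1−f)δ)/sin δ ≈ 2.328, b = sin(fδ)/sin δ ≈ 1.882.
p = a·p₁ + b·p₂ ≈ (0.156, -0.904, 0.398); φ = arcsin(p_z) ≈ 23.45°, λ = atan2(p_y, p_x) ≈ -80.23°.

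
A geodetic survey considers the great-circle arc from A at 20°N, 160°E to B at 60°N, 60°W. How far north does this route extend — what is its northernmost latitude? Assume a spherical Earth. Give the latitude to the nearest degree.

≈ 72°N

The great circle lies in the plane with unit normal n̂ = (p₁ × p₂)/|p₁ × p₂|.
Here n̂_z ≈ +0.303; the vertex latitude is φ_max = arccos|n̂_z| ≈ 72.4°.
Check via Clairaut: cos φ_max = |cos φ₁| · sin C = cos(20.0°)·sin(18.8°) ≈ 0.303, again giving ≈ 72.4°.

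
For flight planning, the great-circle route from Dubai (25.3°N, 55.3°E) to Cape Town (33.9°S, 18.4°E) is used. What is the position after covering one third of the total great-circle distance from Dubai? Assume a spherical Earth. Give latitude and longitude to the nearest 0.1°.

Write both endpoints as unit vectors p₁, p₂ with components (cos φ cos λ, cos φ sin λ, sin φ).
The central angle between the endpoints is δ = arccos(p₁·p₂) ≈ 1.201 rad (68.8°).
Interpolate at f = 1/3 with slerp weights a = sin((1−f)δ)/sin δ ≈ 0.770, b = sin(fδ)/sin δ ≈ 0.418.
p = a·p₁ + b·p₂ ≈ (0.725, 0.682, 0.096); φ = arcsin(p_z) ≈ 5.50°, λ = atan2(p_y, p_x) ≈ 43.22°.

≈ 5.5°N, 43.2°E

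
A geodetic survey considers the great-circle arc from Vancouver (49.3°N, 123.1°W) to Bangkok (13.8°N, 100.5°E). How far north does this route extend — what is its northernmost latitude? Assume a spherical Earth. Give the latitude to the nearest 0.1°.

The great circle lies in the plane with unit normal n̂ = (p₁ × p₂)/|p₁ × p₂|.
Here n̂_z ≈ -0.455; the vertex latitude is φ_max = arccos|n̂_z| ≈ 63.0°.
Check via Clairaut: cos φ_max = |cos φ₁| · sin C = cos(49.3°)·sin(44.2°) ≈ 0.455, again giving ≈ 63.0°.

≈ 63.0°N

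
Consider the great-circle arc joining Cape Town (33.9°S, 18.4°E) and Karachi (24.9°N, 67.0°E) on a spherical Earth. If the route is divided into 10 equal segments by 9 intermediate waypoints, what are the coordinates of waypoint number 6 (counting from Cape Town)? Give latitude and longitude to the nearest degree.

≈ 1°N, 48°E

Write both endpoints as unit vectors p₁, p₂ with components (cos φ cos λ, cos φ sin λ, sin φ).
The central angle between the endpoints is δ = arccos(p₁·p₂) ≈ 1.305 rad (74.7°).
Interpolate at f = 6/10 with slerp weights a = sin((1−f)δ)/sin δ ≈ 0.517, b = sin(fδ)/sin δ ≈ 0.731.
p = a·p₁ + b·p₂ ≈ (0.666, 0.746, 0.020); φ = arcsin(p_z) ≈ 1.12°, λ = atan2(p_y, p_x) ≈ 48.23°.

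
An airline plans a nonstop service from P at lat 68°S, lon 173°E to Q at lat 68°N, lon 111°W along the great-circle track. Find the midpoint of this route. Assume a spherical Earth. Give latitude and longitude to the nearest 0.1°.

≈ lat 0.0°N, lon 149.0°W

From cos δ = sin φ₁ sin φ₂ + cos φ₁ cos φ₂ cos Δλ, the central angle is δ ≈ 2.542 rad (145.7°).
Interpolate at f = 1/2 with slerp weights a = sin((1−f)δ)/sin δ ≈ 1.694, b = sin(fδ)/sin δ ≈ 1.694.
p = a·p₁ + b·p₂ ≈ (-0.857, -0.515, 0.000); φ = arcsin(p_z) ≈ 0.00°, λ = atan2(p_y, p_x) ≈ -149.00°.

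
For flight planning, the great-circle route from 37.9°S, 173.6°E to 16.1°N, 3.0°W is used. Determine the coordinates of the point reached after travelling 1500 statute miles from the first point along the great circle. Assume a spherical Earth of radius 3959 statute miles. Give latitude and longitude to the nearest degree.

Write both endpoints as unit vectors p₁, p₂ with components (cos φ cos λ, cos φ sin λ, sin φ).
The central angle between the endpoints is δ = arccos(p₁·p₂) ≈ 2.758 rad (158.0°). The total great-circle distance is δ·R ≈ 2.758 × 3959 ≈ 10917 mi, so the target fraction is f = 1500/10917 ≈ 0.137.
Interpolate at f ≈ 0.137 with slerp weights a = sin((1−f)δ)/sin δ ≈ 1.844, b = sin(fδ)/sin δ ≈ 0.987.
p = a·p₁ + b·p₂ ≈ (-0.499, 0.113, -0.859); φ = arcsin(p_z) ≈ -59.23°, λ = atan2(p_y, p_x) ≈ 167.29°.

≈ 59°S, 167°E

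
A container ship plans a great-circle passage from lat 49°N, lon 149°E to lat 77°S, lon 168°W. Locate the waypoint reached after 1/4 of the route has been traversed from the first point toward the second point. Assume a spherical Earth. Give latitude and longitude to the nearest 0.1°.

From cos δ = sin φ₁ sin φ₂ + cos φ₁ cos φ₂ cos Δλ, the central angle is δ ≈ 2.249 rad (128.9°).
Interpolate at f = 1/4 with slerp weights a = sin((1−f)δ)/sin δ ≈ 1.276, b = sin(fδ)/sin δ ≈ 0.685.
p = a·p₁ + b·p₂ ≈ (-0.868, 0.399, 0.296); φ = arcsin(p_z) ≈ 17.20°, λ = atan2(p_y, p_x) ≈ 155.31°.

≈ lat 17.2°N, lon 155.3°E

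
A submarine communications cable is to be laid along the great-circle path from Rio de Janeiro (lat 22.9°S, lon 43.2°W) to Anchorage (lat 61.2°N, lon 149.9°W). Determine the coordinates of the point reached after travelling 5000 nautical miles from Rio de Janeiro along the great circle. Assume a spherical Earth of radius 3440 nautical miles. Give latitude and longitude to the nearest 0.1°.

Convert each endpoint to a unit vector on the sphere (x = cos φ cos λ, y = cos φ sin λ, z = sin φ).
The central angle between the endpoints is δ = arccos(p₁·p₂) ≈ 2.058 rad (117.9°). The total great-circle distance is δ·R ≈ 2.058 × 3440 ≈ 7081 nmi, so the target fraction is f = 5000/7081 ≈ 0.706.
Interpolate at f ≈ 0.706 with slerp weights a = sin((1−f)δ)/sin δ ≈ 0.644, b = sin(fδ)/sin δ ≈ 1.124.
p = a·p₁ + b·p₂ ≈ (-0.036, -0.678, 0.735); φ = arcsin(p_z) ≈ 47.27°, λ = atan2(p_y, p_x) ≈ -93.06°.

≈ lat 47.3°N, lon 93.1°W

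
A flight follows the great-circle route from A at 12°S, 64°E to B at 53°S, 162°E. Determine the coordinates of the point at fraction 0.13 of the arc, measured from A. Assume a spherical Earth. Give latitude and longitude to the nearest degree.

From cos δ = sin φ₁ sin φ₂ + cos φ₁ cos φ₂ cos Δλ, the central angle is δ ≈ 1.487 rad (85.2°).
Interpolate at f = 0.13 with slerp weights a = sin((1−f)δ)/sin δ ≈ 0.965, b = sin(fδ)/sin δ ≈ 0.193.
p = a·p₁ + b·p₂ ≈ (0.304, 0.884, -0.355); φ = arcsin(p_z) ≈ -20.77°, λ = atan2(p_y, p_x) ≈ 71.06°.

≈ 21°S, 71°E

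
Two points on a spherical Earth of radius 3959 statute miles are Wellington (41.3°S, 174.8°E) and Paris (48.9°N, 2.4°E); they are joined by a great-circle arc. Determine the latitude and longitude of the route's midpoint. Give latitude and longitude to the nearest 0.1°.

≈ 35.3°N, 133.7°E

From cos δ = sin φ₁ sin φ₂ + cos φ₁ cos φ₂ cos Δλ, the central angle is δ ≈ 2.979 rad (170.7°).
Interpolate at f = 1/2 with slerp weights a = sin((1−f)δ)/sin δ ≈ 6.173, b = sin(fδ)/sin δ ≈ 6.173.
p = a·p₁ + b·p₂ ≈ (-0.564, 0.590, 0.578); φ = arcsin(p_z) ≈ 35.28°, λ = atan2(p_y, p_x) ≈ 133.70°.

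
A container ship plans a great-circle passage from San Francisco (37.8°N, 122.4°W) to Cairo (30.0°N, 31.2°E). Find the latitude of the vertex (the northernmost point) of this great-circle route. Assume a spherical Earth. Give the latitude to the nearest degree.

The great circle lies in the plane with unit normal n̂ = (p₁ × p₂)/|p₁ × p₂|.
Here n̂_z ≈ +0.320; the vertex latitude is φ_max = arccos|n̂_z| ≈ 71.4°.

≈ 71°N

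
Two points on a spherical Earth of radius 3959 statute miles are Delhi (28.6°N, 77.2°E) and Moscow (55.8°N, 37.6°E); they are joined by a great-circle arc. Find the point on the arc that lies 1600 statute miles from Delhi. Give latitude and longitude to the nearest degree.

Write both endpoints as unit vectors p₁, p₂ with components (cos φ cos λ, cos φ sin λ, sin φ).
The central angle between the endpoints is δ = arccos(p₁·p₂) ≈ 0.682 rad (39.1°). The total great-circle distance is δ·R ≈ 0.682 × 3959 ≈ 2701 mi, so the target fraction is f = 1600/2701 ≈ 0.592.
Interpolate at f ≈ 0.592 with slerp weights a = sin((1−f)δ)/sin δ ≈ 0.435, b = sin(fδ)/sin δ ≈ 0.624.
p = a·p₁ + b·p₂ ≈ (0.362, 0.587, 0.724); φ = arcsin(p_z) ≈ 46.40°, λ = atan2(p_y, p_x) ≈ 58.29°.

≈ (46°N, 58°E)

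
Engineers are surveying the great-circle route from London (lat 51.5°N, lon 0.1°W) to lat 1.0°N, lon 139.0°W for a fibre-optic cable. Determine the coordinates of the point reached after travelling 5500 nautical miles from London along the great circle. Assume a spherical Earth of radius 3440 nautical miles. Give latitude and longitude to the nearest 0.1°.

≈ lat 23.4°N, lon 126.6°W

Convert each endpoint to a unit vector on the sphere (x = cos φ cos λ, y = cos φ sin λ, z = sin φ).
The central angle between the endpoints is δ = arccos(p₁·p₂) ≈ 2.044 rad (117.1°). The total great-circle distance is δ·R ≈ 2.044 × 3440 ≈ 7030 nmi, so the target fraction is f = 5500/7030 ≈ 0.782.
Interpolate at f ≈ 0.782 with slerp weights a = sin((1−f)δ)/sin δ ≈ 0.483, b = sin(fδ)/sin δ ≈ 1.123.
p = a·p₁ + b·p₂ ≈ (-0.546, -0.737, 0.398); φ = arcsin(p_z) ≈ 23.44°, λ = atan2(p_y, p_x) ≈ -126.55°.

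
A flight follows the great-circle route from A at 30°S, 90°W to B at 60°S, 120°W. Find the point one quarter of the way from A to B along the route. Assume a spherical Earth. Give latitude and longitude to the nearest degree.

Convert each endpoint to a unit vector on the sphere (x = cos φ cos λ, y = cos φ sin λ, z = sin φ).
The central angle between the endpoints is δ = arccos(p₁·p₂) ≈ 0.630 rad (36.1°).
Interpolate at f = 1/4 with slerp weights a = sin((1−f)δ)/sin δ ≈ 0.773, b = sin(fδ)/sin δ ≈ 0.266.
p = a·p₁ + b·p₂ ≈ (-0.067, -0.784, -0.617); φ = arcsin(p_z) ≈ -38.08°, λ = atan2(p_y, p_x) ≈ -94.85°.

≈ 38°S, 95°W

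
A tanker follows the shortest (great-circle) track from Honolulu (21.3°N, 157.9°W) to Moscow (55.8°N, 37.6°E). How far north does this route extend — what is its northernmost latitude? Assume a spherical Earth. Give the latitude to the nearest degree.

The great circle lies in the plane with unit normal n̂ = (p₁ × p₂)/|p₁ × p₂|.
Here n̂_z ≈ -0.143; the vertex latitude is φ_max = arccos|n̂_z| ≈ 81.8°.

≈ 82°N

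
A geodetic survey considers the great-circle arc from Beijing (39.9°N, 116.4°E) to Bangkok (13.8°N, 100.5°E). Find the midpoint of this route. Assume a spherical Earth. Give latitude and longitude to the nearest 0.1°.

Convert each endpoint to a unit vector on the sphere (x = cos φ cos λ, y = cos φ sin λ, z = sin φ).
The central angle between the endpoints is δ = arccos(p₁·p₂) ≈ 0.517 rad (29.6°).
Interpolate at f = 1/2 with slerp weights a = sin((1−f)δ)/sin δ ≈ 0.517, b = sin(fδ)/sin δ ≈ 0.517.
p = a·p₁ + b·p₂ ≈ (-0.268, 0.849, 0.455); φ = arcsin(p_z) ≈ 27.07°, λ = atan2(p_y, p_x) ≈ 107.51°.

≈ 27.1°N, 107.5°E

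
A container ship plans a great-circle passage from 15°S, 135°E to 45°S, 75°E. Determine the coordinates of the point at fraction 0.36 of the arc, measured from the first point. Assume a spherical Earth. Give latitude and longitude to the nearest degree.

Convert each endpoint to a unit vector on the sphere (x = cos φ cos λ, y = cos φ sin λ, z = sin φ).
The central angle between the endpoints is δ = arccos(p₁·p₂) ≈ 1.019 rad (58.4°).
Interpolate at f = 0.36 with slerp weights a = sin((1−f)δ)/sin δ ≈ 0.713, b = sin(fδ)/sin δ ≈ 0.421.
p = a·p₁ + b·p₂ ≈ (-0.410, 0.774, -0.482); φ = arcsin(p_z) ≈ -28.83°, λ = atan2(p_y, p_x) ≈ 117.88°.

≈ 29°S, 118°E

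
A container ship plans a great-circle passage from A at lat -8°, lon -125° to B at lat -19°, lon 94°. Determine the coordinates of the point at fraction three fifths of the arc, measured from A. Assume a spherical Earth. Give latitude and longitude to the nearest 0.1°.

≈ lat -36.2°, lon 151.8°

Convert each endpoint to a unit vector on the sphere (x = cos φ cos λ, y = cos φ sin λ, z = sin φ).
The central angle between the endpoints is δ = arccos(p₁·p₂) ≈ 2.322 rad (133.0°).
Interpolate at f = 3/5 with slerp weights a = sin((1−f)δ)/sin δ ≈ 1.096, b = sin(fδ)/sin δ ≈ 1.346.
p = a·p₁ + b·p₂ ≈ (-0.711, 0.381, -0.591); φ = arcsin(p_z) ≈ -36.21°, λ = atan2(p_y, p_x) ≈ 151.80°.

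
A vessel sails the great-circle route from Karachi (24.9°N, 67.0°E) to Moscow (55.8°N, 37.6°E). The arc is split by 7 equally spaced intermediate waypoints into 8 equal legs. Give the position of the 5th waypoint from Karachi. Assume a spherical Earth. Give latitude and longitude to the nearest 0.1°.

Convert each endpoint to a unit vector on the sphere (x = cos φ cos λ, y = cos φ sin λ, z = sin φ).
The central angle between the endpoints is δ = arccos(p₁·p₂) ≈ 0.656 rad (37.6°).
Interpolate at f = 5/8 with slerp weights a = sin((1−f)δ)/sin δ ≈ 0.399, b = sin(fδ)/sin δ ≈ 0.654.
p = a·p₁ + b·p₂ ≈ (0.433, 0.557, 0.709); φ = arcsin(p_z) ≈ 45.12°, λ = atan2(p_y, p_x) ≈ 52.19°.

≈ (45.1°N, 52.2°E)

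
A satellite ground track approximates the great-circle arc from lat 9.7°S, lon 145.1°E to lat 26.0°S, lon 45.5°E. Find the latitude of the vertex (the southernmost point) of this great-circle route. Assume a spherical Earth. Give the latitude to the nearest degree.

The great circle lies in the plane with unit normal n̂ = (p₁ × p₂)/|p₁ × p₂|.
Here n̂_z ≈ -0.876; the vertex latitude is φ_max = arccos|n̂_z| ≈ 28.8°.

≈ 29°S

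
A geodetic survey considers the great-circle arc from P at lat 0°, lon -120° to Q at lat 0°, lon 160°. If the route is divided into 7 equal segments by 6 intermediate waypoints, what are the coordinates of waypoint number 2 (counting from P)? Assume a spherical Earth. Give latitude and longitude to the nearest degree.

≈ lat 0°, lon -143°

The haversine formula gives a central angle δ ≈ 1.396 rad (80.0°) between the endpoints.
Interpolate at f = 2/7 with slerp weights a = sin((1−f)δ)/sin δ ≈ 0.853, b = sin(fδ)/sin δ ≈ 0.394.
p = a·p₁ + b·p₂ ≈ (-0.797, -0.604, 0.000); φ = arcsin(p_z) ≈ 0.00°, λ = atan2(p_y, p_x) ≈ -142.86°.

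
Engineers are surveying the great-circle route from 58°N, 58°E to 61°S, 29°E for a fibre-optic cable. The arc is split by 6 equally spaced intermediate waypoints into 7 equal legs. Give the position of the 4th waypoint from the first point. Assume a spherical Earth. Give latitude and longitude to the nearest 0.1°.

Write both endpoints as unit vectors p₁, p₂ with components (cos φ cos λ, cos φ sin λ, sin φ).
The central angle between the endpoints is δ = arccos(p₁·p₂) ≈ 2.114 rad (121.1°).
Interpolate at f = 4/7 with slerp weights a = sin((1−f)δ)/sin δ ≈ 0.920, b = sin(fδ)/sin δ ≈ 1.092.
p = a·p₁ + b·p₂ ≈ (0.721, 0.670, -0.176); φ = arcsin(p_z) ≈ -10.11°, λ = atan2(p_y, p_x) ≈ 42.88°.

≈ 10.1°S, 42.9°E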